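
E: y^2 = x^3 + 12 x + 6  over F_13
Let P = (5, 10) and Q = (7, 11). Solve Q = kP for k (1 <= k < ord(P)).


Enumerate multiples of P until we hit Q = (7, 11):
  1P = (5, 10)
  2P = (2, 5)
  3P = (3, 2)
  4P = (8, 4)
  5P = (4, 1)
  6P = (7, 11)
Match found at i = 6.

k = 6


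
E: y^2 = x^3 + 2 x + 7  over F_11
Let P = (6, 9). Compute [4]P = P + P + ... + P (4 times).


k = 4 = 100_2 (binary, LSB first: 001)
Double-and-add from P = (6, 9):
  bit 0 = 0: acc unchanged = O
  bit 1 = 0: acc unchanged = O
  bit 2 = 1: acc = O + (7, 10) = (7, 10)

4P = (7, 10)


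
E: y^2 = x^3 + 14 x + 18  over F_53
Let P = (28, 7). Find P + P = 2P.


Doubling: s = (3 x1^2 + a) / (2 y1)
s = (3*28^2 + 14) / (2*7) mod 53 = 10
x3 = s^2 - 2 x1 mod 53 = 10^2 - 2*28 = 44
y3 = s (x1 - x3) - y1 mod 53 = 10 * (28 - 44) - 7 = 45

2P = (44, 45)


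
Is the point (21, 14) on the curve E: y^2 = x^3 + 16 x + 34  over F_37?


Check whether y^2 = x^3 + 16 x + 34 (mod 37) for (x, y) = (21, 14).
LHS: y^2 = 14^2 mod 37 = 11
RHS: x^3 + 16 x + 34 = 21^3 + 16*21 + 34 mod 37 = 11
LHS = RHS

Yes, on the curve


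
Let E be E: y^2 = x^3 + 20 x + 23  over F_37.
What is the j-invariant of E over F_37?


Delta = -16(4 a^3 + 27 b^2) mod 37 = 27
-1728 * (4 a)^3 = -1728 * (4*20)^3 mod 37 = 8
j = 8 * 27^(-1) mod 37 = 14

j = 14 (mod 37)


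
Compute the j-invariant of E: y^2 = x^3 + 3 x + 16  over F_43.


Delta = -16(4 a^3 + 27 b^2) mod 43 = 39
-1728 * (4 a)^3 = -1728 * (4*3)^3 mod 43 = 22
j = 22 * 39^(-1) mod 43 = 16

j = 16 (mod 43)


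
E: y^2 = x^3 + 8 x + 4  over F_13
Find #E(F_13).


For each x in F_13, count y with y^2 = x^3 + 8 x + 4 mod 13:
  x = 0: RHS = 4, y in [2, 11]  -> 2 point(s)
  x = 1: RHS = 0, y in [0]  -> 1 point(s)
  x = 3: RHS = 3, y in [4, 9]  -> 2 point(s)
  x = 4: RHS = 9, y in [3, 10]  -> 2 point(s)
  x = 5: RHS = 0, y in [0]  -> 1 point(s)
  x = 7: RHS = 0, y in [0]  -> 1 point(s)
  x = 9: RHS = 12, y in [5, 8]  -> 2 point(s)
Affine points: 11. Add the point at infinity: total = 12.

#E(F_13) = 12


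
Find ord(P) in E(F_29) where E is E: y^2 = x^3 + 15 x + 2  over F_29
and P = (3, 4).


Compute successive multiples of P until we hit O:
  1P = (3, 4)
  2P = (27, 15)
  3P = (5, 12)
  4P = (8, 5)
  5P = (25, 9)
  6P = (24, 11)
  7P = (15, 21)
  8P = (12, 5)
  ... (continuing to 21P)
  21P = O

ord(P) = 21


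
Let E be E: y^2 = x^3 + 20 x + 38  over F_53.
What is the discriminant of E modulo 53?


4 a^3 + 27 b^2 = 4*20^3 + 27*38^2 = 32000 + 38988 = 70988
Delta = -16 * (70988) = -1135808
Delta mod 53 = 35

Delta = 35 (mod 53)


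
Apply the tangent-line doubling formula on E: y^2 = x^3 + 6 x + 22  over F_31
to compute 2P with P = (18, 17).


Doubling: s = (3 x1^2 + a) / (2 y1)
s = (3*18^2 + 6) / (2*17) mod 31 = 16
x3 = s^2 - 2 x1 mod 31 = 16^2 - 2*18 = 3
y3 = s (x1 - x3) - y1 mod 31 = 16 * (18 - 3) - 17 = 6

2P = (3, 6)


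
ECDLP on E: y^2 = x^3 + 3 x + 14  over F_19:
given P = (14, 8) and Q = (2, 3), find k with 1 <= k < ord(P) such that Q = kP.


Enumerate multiples of P until we hit Q = (2, 3):
  1P = (14, 8)
  2P = (2, 3)
Match found at i = 2.

k = 2


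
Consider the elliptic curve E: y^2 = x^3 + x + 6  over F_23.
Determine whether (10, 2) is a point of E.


Check whether y^2 = x^3 + 1 x + 6 (mod 23) for (x, y) = (10, 2).
LHS: y^2 = 2^2 mod 23 = 4
RHS: x^3 + 1 x + 6 = 10^3 + 1*10 + 6 mod 23 = 4
LHS = RHS

Yes, on the curve


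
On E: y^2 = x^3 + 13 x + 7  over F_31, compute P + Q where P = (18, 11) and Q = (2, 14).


P != Q, so use the chord formula.
s = (y2 - y1) / (x2 - x1) = (3) / (15) mod 31 = 25
x3 = s^2 - x1 - x2 mod 31 = 25^2 - 18 - 2 = 16
y3 = s (x1 - x3) - y1 mod 31 = 25 * (18 - 16) - 11 = 8

P + Q = (16, 8)


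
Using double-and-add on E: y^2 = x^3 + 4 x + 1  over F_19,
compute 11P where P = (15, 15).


k = 11 = 1011_2 (binary, LSB first: 1101)
Double-and-add from P = (15, 15):
  bit 0 = 1: acc = O + (15, 15) = (15, 15)
  bit 1 = 1: acc = (15, 15) + (17, 17) = (7, 12)
  bit 2 = 0: acc unchanged = (7, 12)
  bit 3 = 1: acc = (7, 12) + (4, 9) = (9, 5)

11P = (9, 5)


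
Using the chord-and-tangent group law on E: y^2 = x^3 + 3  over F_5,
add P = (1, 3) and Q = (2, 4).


P != Q, so use the chord formula.
s = (y2 - y1) / (x2 - x1) = (1) / (1) mod 5 = 1
x3 = s^2 - x1 - x2 mod 5 = 1^2 - 1 - 2 = 3
y3 = s (x1 - x3) - y1 mod 5 = 1 * (1 - 3) - 3 = 0

P + Q = (3, 0)


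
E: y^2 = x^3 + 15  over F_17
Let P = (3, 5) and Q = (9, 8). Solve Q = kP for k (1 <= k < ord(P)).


Enumerate multiples of P until we hit Q = (9, 8):
  1P = (3, 5)
  2P = (12, 3)
  3P = (1, 4)
  4P = (9, 9)
  5P = (13, 11)
  6P = (0, 7)
  7P = (5, 2)
  8P = (7, 1)
  9P = (8, 0)
  10P = (7, 16)
  11P = (5, 15)
  12P = (0, 10)
  13P = (13, 6)
  14P = (9, 8)
Match found at i = 14.

k = 14


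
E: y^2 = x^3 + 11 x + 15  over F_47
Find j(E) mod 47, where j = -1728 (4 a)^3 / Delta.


Delta = -16(4 a^3 + 27 b^2) mod 47 = 23
-1728 * (4 a)^3 = -1728 * (4*11)^3 mod 47 = 32
j = 32 * 23^(-1) mod 47 = 30

j = 30 (mod 47)


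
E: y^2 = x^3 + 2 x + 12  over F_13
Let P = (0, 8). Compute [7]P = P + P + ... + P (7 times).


k = 7 = 111_2 (binary, LSB first: 111)
Double-and-add from P = (0, 8):
  bit 0 = 1: acc = O + (0, 8) = (0, 8)
  bit 1 = 1: acc = (0, 8) + (12, 10) = (5, 2)
  bit 2 = 1: acc = (5, 2) + (11, 0) = (0, 5)

7P = (0, 5)


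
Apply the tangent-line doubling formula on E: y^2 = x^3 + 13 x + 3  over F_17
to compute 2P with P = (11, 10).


Doubling: s = (3 x1^2 + a) / (2 y1)
s = (3*11^2 + 13) / (2*10) mod 17 = 12
x3 = s^2 - 2 x1 mod 17 = 12^2 - 2*11 = 3
y3 = s (x1 - x3) - y1 mod 17 = 12 * (11 - 3) - 10 = 1

2P = (3, 1)


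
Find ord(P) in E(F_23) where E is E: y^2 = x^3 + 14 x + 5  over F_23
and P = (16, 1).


Compute successive multiples of P until we hit O:
  1P = (16, 1)
  2P = (14, 22)
  3P = (17, 21)
  4P = (22, 17)
  5P = (10, 15)
  6P = (5, 4)
  7P = (15, 5)
  8P = (8, 13)
  ... (continuing to 28P)
  28P = O

ord(P) = 28


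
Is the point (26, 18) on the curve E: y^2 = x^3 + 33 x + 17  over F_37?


Check whether y^2 = x^3 + 33 x + 17 (mod 37) for (x, y) = (26, 18).
LHS: y^2 = 18^2 mod 37 = 28
RHS: x^3 + 33 x + 17 = 26^3 + 33*26 + 17 mod 37 = 25
LHS != RHS

No, not on the curve


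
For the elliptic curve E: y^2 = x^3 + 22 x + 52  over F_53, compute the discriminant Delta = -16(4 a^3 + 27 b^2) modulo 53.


4 a^3 + 27 b^2 = 4*22^3 + 27*52^2 = 42592 + 73008 = 115600
Delta = -16 * (115600) = -1849600
Delta mod 53 = 47

Delta = 47 (mod 53)


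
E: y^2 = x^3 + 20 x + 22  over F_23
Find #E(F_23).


For each x in F_23, count y with y^2 = x^3 + 20 x + 22 mod 23:
  x = 2: RHS = 1, y in [1, 22]  -> 2 point(s)
  x = 6: RHS = 13, y in [6, 17]  -> 2 point(s)
  x = 8: RHS = 4, y in [2, 21]  -> 2 point(s)
  x = 10: RHS = 3, y in [7, 16]  -> 2 point(s)
  x = 11: RHS = 9, y in [3, 20]  -> 2 point(s)
  x = 12: RHS = 12, y in [9, 14]  -> 2 point(s)
  x = 13: RHS = 18, y in [8, 15]  -> 2 point(s)
  x = 17: RHS = 8, y in [10, 13]  -> 2 point(s)
  x = 18: RHS = 4, y in [2, 21]  -> 2 point(s)
  x = 19: RHS = 16, y in [4, 19]  -> 2 point(s)
  x = 20: RHS = 4, y in [2, 21]  -> 2 point(s)
  x = 22: RHS = 1, y in [1, 22]  -> 2 point(s)
Affine points: 24. Add the point at infinity: total = 25.

#E(F_23) = 25


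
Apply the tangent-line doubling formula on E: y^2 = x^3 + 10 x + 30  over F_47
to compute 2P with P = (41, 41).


Doubling: s = (3 x1^2 + a) / (2 y1)
s = (3*41^2 + 10) / (2*41) mod 47 = 45
x3 = s^2 - 2 x1 mod 47 = 45^2 - 2*41 = 16
y3 = s (x1 - x3) - y1 mod 47 = 45 * (41 - 16) - 41 = 3

2P = (16, 3)


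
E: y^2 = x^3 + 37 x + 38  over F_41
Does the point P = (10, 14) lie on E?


Check whether y^2 = x^3 + 37 x + 38 (mod 41) for (x, y) = (10, 14).
LHS: y^2 = 14^2 mod 41 = 32
RHS: x^3 + 37 x + 38 = 10^3 + 37*10 + 38 mod 41 = 14
LHS != RHS

No, not on the curve


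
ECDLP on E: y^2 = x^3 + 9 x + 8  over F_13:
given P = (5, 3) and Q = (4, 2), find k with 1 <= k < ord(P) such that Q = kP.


Enumerate multiples of P until we hit Q = (4, 2):
  1P = (5, 3)
  2P = (4, 11)
  3P = (3, 7)
  4P = (9, 5)
  5P = (9, 8)
  6P = (3, 6)
  7P = (4, 2)
Match found at i = 7.

k = 7


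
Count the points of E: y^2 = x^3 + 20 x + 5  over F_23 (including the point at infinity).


For each x in F_23, count y with y^2 = x^3 + 20 x + 5 mod 23:
  x = 1: RHS = 3, y in [7, 16]  -> 2 point(s)
  x = 3: RHS = 0, y in [0]  -> 1 point(s)
  x = 5: RHS = 0, y in [0]  -> 1 point(s)
  x = 10: RHS = 9, y in [3, 20]  -> 2 point(s)
  x = 12: RHS = 18, y in [8, 15]  -> 2 point(s)
  x = 13: RHS = 1, y in [1, 22]  -> 2 point(s)
  x = 14: RHS = 16, y in [4, 19]  -> 2 point(s)
  x = 15: RHS = 0, y in [0]  -> 1 point(s)
  x = 21: RHS = 3, y in [7, 16]  -> 2 point(s)
Affine points: 15. Add the point at infinity: total = 16.

#E(F_23) = 16


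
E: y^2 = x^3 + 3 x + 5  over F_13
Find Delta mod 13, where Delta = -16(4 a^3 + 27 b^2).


4 a^3 + 27 b^2 = 4*3^3 + 27*5^2 = 108 + 675 = 783
Delta = -16 * (783) = -12528
Delta mod 13 = 4

Delta = 4 (mod 13)


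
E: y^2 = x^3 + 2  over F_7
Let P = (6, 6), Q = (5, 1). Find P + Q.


P != Q, so use the chord formula.
s = (y2 - y1) / (x2 - x1) = (2) / (6) mod 7 = 5
x3 = s^2 - x1 - x2 mod 7 = 5^2 - 6 - 5 = 0
y3 = s (x1 - x3) - y1 mod 7 = 5 * (6 - 0) - 6 = 3

P + Q = (0, 3)


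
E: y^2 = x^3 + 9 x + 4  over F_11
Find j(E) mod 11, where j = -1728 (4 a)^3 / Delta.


Delta = -16(4 a^3 + 27 b^2) mod 11 = 2
-1728 * (4 a)^3 = -1728 * (4*9)^3 mod 11 = 6
j = 6 * 2^(-1) mod 11 = 3

j = 3 (mod 11)


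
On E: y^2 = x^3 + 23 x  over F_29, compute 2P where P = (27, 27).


k = 2 = 10_2 (binary, LSB first: 01)
Double-and-add from P = (27, 27):
  bit 0 = 0: acc unchanged = O
  bit 1 = 1: acc = O + (28, 18) = (28, 18)

2P = (28, 18)


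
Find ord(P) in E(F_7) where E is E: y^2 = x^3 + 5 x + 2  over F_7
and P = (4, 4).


Compute successive multiples of P until we hit O:
  1P = (4, 4)
  2P = (1, 1)
  3P = (3, 4)
  4P = (0, 3)
  5P = (0, 4)
  6P = (3, 3)
  7P = (1, 6)
  8P = (4, 3)
  ... (continuing to 9P)
  9P = O

ord(P) = 9


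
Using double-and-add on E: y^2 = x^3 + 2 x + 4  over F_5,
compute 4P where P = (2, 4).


k = 4 = 100_2 (binary, LSB first: 001)
Double-and-add from P = (2, 4):
  bit 0 = 0: acc unchanged = O
  bit 1 = 0: acc unchanged = O
  bit 2 = 1: acc = O + (4, 1) = (4, 1)

4P = (4, 1)


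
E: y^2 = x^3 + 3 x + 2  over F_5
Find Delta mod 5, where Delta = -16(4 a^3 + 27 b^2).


4 a^3 + 27 b^2 = 4*3^3 + 27*2^2 = 108 + 108 = 216
Delta = -16 * (216) = -3456
Delta mod 5 = 4

Delta = 4 (mod 5)


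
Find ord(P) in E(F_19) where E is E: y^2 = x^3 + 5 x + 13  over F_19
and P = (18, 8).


Compute successive multiples of P until we hit O:
  1P = (18, 8)
  2P = (7, 7)
  3P = (5, 7)
  4P = (5, 12)
  5P = (7, 12)
  6P = (18, 11)
  7P = O

ord(P) = 7


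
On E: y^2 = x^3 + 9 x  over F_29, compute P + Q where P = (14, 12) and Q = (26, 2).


P != Q, so use the chord formula.
s = (y2 - y1) / (x2 - x1) = (19) / (12) mod 29 = 4
x3 = s^2 - x1 - x2 mod 29 = 4^2 - 14 - 26 = 5
y3 = s (x1 - x3) - y1 mod 29 = 4 * (14 - 5) - 12 = 24

P + Q = (5, 24)


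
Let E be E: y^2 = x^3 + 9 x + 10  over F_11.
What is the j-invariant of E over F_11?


Delta = -16(4 a^3 + 27 b^2) mod 11 = 3
-1728 * (4 a)^3 = -1728 * (4*9)^3 mod 11 = 6
j = 6 * 3^(-1) mod 11 = 2

j = 2 (mod 11)


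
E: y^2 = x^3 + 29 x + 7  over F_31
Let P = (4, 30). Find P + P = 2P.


Doubling: s = (3 x1^2 + a) / (2 y1)
s = (3*4^2 + 29) / (2*30) mod 31 = 8
x3 = s^2 - 2 x1 mod 31 = 8^2 - 2*4 = 25
y3 = s (x1 - x3) - y1 mod 31 = 8 * (4 - 25) - 30 = 19

2P = (25, 19)


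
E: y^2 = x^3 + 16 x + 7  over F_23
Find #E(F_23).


For each x in F_23, count y with y^2 = x^3 + 16 x + 7 mod 23:
  x = 1: RHS = 1, y in [1, 22]  -> 2 point(s)
  x = 2: RHS = 1, y in [1, 22]  -> 2 point(s)
  x = 3: RHS = 13, y in [6, 17]  -> 2 point(s)
  x = 7: RHS = 2, y in [5, 18]  -> 2 point(s)
  x = 8: RHS = 3, y in [7, 16]  -> 2 point(s)
  x = 9: RHS = 6, y in [11, 12]  -> 2 point(s)
  x = 12: RHS = 18, y in [8, 15]  -> 2 point(s)
  x = 14: RHS = 8, y in [10, 13]  -> 2 point(s)
  x = 16: RHS = 12, y in [9, 14]  -> 2 point(s)
  x = 18: RHS = 9, y in [3, 20]  -> 2 point(s)
  x = 20: RHS = 1, y in [1, 22]  -> 2 point(s)
  x = 21: RHS = 13, y in [6, 17]  -> 2 point(s)
  x = 22: RHS = 13, y in [6, 17]  -> 2 point(s)
Affine points: 26. Add the point at infinity: total = 27.

#E(F_23) = 27


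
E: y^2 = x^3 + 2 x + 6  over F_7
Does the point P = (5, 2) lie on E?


Check whether y^2 = x^3 + 2 x + 6 (mod 7) for (x, y) = (5, 2).
LHS: y^2 = 2^2 mod 7 = 4
RHS: x^3 + 2 x + 6 = 5^3 + 2*5 + 6 mod 7 = 1
LHS != RHS

No, not on the curve


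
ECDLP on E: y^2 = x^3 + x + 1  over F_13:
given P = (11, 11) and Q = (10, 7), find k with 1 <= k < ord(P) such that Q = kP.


Enumerate multiples of P until we hit Q = (10, 7):
  1P = (11, 11)
  2P = (4, 2)
  3P = (10, 7)
Match found at i = 3.

k = 3


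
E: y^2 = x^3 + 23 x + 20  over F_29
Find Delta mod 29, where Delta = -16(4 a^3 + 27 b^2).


4 a^3 + 27 b^2 = 4*23^3 + 27*20^2 = 48668 + 10800 = 59468
Delta = -16 * (59468) = -951488
Delta mod 29 = 2

Delta = 2 (mod 29)


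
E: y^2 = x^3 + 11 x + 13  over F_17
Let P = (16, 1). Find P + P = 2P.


Doubling: s = (3 x1^2 + a) / (2 y1)
s = (3*16^2 + 11) / (2*1) mod 17 = 7
x3 = s^2 - 2 x1 mod 17 = 7^2 - 2*16 = 0
y3 = s (x1 - x3) - y1 mod 17 = 7 * (16 - 0) - 1 = 9

2P = (0, 9)


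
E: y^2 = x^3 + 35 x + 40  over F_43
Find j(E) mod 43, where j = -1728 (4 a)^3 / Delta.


Delta = -16(4 a^3 + 27 b^2) mod 43 = 27
-1728 * (4 a)^3 = -1728 * (4*35)^3 mod 43 = 16
j = 16 * 27^(-1) mod 43 = 42

j = 42 (mod 43)


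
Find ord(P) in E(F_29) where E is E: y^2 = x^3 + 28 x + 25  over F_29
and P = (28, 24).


Compute successive multiples of P until we hit O:
  1P = (28, 24)
  2P = (9, 7)
  3P = (12, 1)
  4P = (5, 0)
  5P = (12, 28)
  6P = (9, 22)
  7P = (28, 5)
  8P = O

ord(P) = 8


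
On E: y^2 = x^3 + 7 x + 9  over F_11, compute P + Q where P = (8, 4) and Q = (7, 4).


P != Q, so use the chord formula.
s = (y2 - y1) / (x2 - x1) = (0) / (10) mod 11 = 0
x3 = s^2 - x1 - x2 mod 11 = 0^2 - 8 - 7 = 7
y3 = s (x1 - x3) - y1 mod 11 = 0 * (8 - 7) - 4 = 7

P + Q = (7, 7)


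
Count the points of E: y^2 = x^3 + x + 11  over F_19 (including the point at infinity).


For each x in F_19, count y with y^2 = x^3 + 1 x + 11 mod 19:
  x = 0: RHS = 11, y in [7, 12]  -> 2 point(s)
  x = 6: RHS = 5, y in [9, 10]  -> 2 point(s)
  x = 7: RHS = 0, y in [0]  -> 1 point(s)
  x = 11: RHS = 4, y in [2, 17]  -> 2 point(s)
  x = 13: RHS = 17, y in [6, 13]  -> 2 point(s)
  x = 15: RHS = 0, y in [0]  -> 1 point(s)
  x = 16: RHS = 0, y in [0]  -> 1 point(s)
  x = 17: RHS = 1, y in [1, 18]  -> 2 point(s)
  x = 18: RHS = 9, y in [3, 16]  -> 2 point(s)
Affine points: 15. Add the point at infinity: total = 16.

#E(F_19) = 16


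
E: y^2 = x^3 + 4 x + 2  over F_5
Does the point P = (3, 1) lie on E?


Check whether y^2 = x^3 + 4 x + 2 (mod 5) for (x, y) = (3, 1).
LHS: y^2 = 1^2 mod 5 = 1
RHS: x^3 + 4 x + 2 = 3^3 + 4*3 + 2 mod 5 = 1
LHS = RHS

Yes, on the curve


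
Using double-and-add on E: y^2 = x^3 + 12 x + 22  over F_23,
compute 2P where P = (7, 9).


k = 2 = 10_2 (binary, LSB first: 01)
Double-and-add from P = (7, 9):
  bit 0 = 0: acc unchanged = O
  bit 1 = 1: acc = O + (11, 17) = (11, 17)

2P = (11, 17)


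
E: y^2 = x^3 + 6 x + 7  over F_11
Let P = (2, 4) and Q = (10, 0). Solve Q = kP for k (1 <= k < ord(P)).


Enumerate multiples of P until we hit Q = (10, 0):
  1P = (2, 4)
  2P = (10, 0)
Match found at i = 2.

k = 2


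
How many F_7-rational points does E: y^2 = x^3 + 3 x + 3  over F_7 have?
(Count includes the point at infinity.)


For each x in F_7, count y with y^2 = x^3 + 3 x + 3 mod 7:
  x = 1: RHS = 0, y in [0]  -> 1 point(s)
  x = 3: RHS = 4, y in [2, 5]  -> 2 point(s)
  x = 4: RHS = 2, y in [3, 4]  -> 2 point(s)
Affine points: 5. Add the point at infinity: total = 6.

#E(F_7) = 6


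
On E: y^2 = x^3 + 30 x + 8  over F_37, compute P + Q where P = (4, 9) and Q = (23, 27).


P != Q, so use the chord formula.
s = (y2 - y1) / (x2 - x1) = (18) / (19) mod 37 = 36
x3 = s^2 - x1 - x2 mod 37 = 36^2 - 4 - 23 = 11
y3 = s (x1 - x3) - y1 mod 37 = 36 * (4 - 11) - 9 = 35

P + Q = (11, 35)


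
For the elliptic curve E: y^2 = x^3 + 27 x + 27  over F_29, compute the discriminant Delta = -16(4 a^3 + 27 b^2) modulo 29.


4 a^3 + 27 b^2 = 4*27^3 + 27*27^2 = 78732 + 19683 = 98415
Delta = -16 * (98415) = -1574640
Delta mod 29 = 2

Delta = 2 (mod 29)


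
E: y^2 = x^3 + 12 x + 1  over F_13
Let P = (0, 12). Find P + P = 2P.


Doubling: s = (3 x1^2 + a) / (2 y1)
s = (3*0^2 + 12) / (2*12) mod 13 = 7
x3 = s^2 - 2 x1 mod 13 = 7^2 - 2*0 = 10
y3 = s (x1 - x3) - y1 mod 13 = 7 * (0 - 10) - 12 = 9

2P = (10, 9)


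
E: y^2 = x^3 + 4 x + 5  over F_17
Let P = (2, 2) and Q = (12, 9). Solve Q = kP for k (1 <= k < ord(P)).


Enumerate multiples of P until we hit Q = (12, 9):
  1P = (2, 2)
  2P = (12, 9)
Match found at i = 2.

k = 2


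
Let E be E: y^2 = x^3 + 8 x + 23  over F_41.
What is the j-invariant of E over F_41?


Delta = -16(4 a^3 + 27 b^2) mod 41 = 38
-1728 * (4 a)^3 = -1728 * (4*8)^3 mod 41 = 28
j = 28 * 38^(-1) mod 41 = 18

j = 18 (mod 41)


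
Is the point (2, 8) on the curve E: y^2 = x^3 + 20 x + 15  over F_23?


Check whether y^2 = x^3 + 20 x + 15 (mod 23) for (x, y) = (2, 8).
LHS: y^2 = 8^2 mod 23 = 18
RHS: x^3 + 20 x + 15 = 2^3 + 20*2 + 15 mod 23 = 17
LHS != RHS

No, not on the curve


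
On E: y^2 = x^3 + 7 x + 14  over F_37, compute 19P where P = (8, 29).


k = 19 = 10011_2 (binary, LSB first: 11001)
Double-and-add from P = (8, 29):
  bit 0 = 1: acc = O + (8, 29) = (8, 29)
  bit 1 = 1: acc = (8, 29) + (5, 10) = (23, 24)
  bit 2 = 0: acc unchanged = (23, 24)
  bit 3 = 0: acc unchanged = (23, 24)
  bit 4 = 1: acc = (23, 24) + (22, 7) = (22, 30)

19P = (22, 30)


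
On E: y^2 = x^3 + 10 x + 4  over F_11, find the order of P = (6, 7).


Compute successive multiples of P until we hit O:
  1P = (6, 7)
  2P = (0, 9)
  3P = (10, 9)
  4P = (9, 8)
  5P = (1, 2)
  6P = (5, 5)
  7P = (4, 8)
  8P = (4, 3)
  ... (continuing to 15P)
  15P = O

ord(P) = 15


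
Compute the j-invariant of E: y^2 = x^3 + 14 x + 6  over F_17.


Delta = -16(4 a^3 + 27 b^2) mod 17 = 14
-1728 * (4 a)^3 = -1728 * (4*14)^3 mod 17 = 2
j = 2 * 14^(-1) mod 17 = 5

j = 5 (mod 17)


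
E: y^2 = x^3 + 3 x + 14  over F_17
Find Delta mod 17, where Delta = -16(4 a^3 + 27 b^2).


4 a^3 + 27 b^2 = 4*3^3 + 27*14^2 = 108 + 5292 = 5400
Delta = -16 * (5400) = -86400
Delta mod 17 = 11

Delta = 11 (mod 17)


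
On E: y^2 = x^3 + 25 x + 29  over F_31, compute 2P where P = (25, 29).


Doubling: s = (3 x1^2 + a) / (2 y1)
s = (3*25^2 + 25) / (2*29) mod 31 = 21
x3 = s^2 - 2 x1 mod 31 = 21^2 - 2*25 = 19
y3 = s (x1 - x3) - y1 mod 31 = 21 * (25 - 19) - 29 = 4

2P = (19, 4)


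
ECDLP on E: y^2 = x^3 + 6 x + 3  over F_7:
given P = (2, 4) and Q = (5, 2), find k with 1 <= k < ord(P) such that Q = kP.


Enumerate multiples of P until we hit Q = (5, 2):
  1P = (2, 4)
  2P = (5, 5)
  3P = (4, 0)
  4P = (5, 2)
Match found at i = 4.

k = 4


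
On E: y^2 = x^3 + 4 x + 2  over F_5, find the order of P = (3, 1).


Compute successive multiples of P until we hit O:
  1P = (3, 1)
  2P = (3, 4)
  3P = O

ord(P) = 3


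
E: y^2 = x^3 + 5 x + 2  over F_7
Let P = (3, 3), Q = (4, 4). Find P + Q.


P != Q, so use the chord formula.
s = (y2 - y1) / (x2 - x1) = (1) / (1) mod 7 = 1
x3 = s^2 - x1 - x2 mod 7 = 1^2 - 3 - 4 = 1
y3 = s (x1 - x3) - y1 mod 7 = 1 * (3 - 1) - 3 = 6

P + Q = (1, 6)


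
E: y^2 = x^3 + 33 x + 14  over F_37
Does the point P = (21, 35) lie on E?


Check whether y^2 = x^3 + 33 x + 14 (mod 37) for (x, y) = (21, 35).
LHS: y^2 = 35^2 mod 37 = 4
RHS: x^3 + 33 x + 14 = 21^3 + 33*21 + 14 mod 37 = 15
LHS != RHS

No, not on the curve


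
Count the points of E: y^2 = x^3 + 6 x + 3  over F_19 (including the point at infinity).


For each x in F_19, count y with y^2 = x^3 + 6 x + 3 mod 19:
  x = 2: RHS = 4, y in [2, 17]  -> 2 point(s)
  x = 5: RHS = 6, y in [5, 14]  -> 2 point(s)
  x = 9: RHS = 7, y in [8, 11]  -> 2 point(s)
  x = 12: RHS = 17, y in [6, 13]  -> 2 point(s)
  x = 13: RHS = 17, y in [6, 13]  -> 2 point(s)
  x = 14: RHS = 0, y in [0]  -> 1 point(s)
Affine points: 11. Add the point at infinity: total = 12.

#E(F_19) = 12


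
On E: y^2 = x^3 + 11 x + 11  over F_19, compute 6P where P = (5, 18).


k = 6 = 110_2 (binary, LSB first: 011)
Double-and-add from P = (5, 18):
  bit 0 = 0: acc unchanged = O
  bit 1 = 1: acc = O + (15, 13) = (15, 13)
  bit 2 = 1: acc = (15, 13) + (17, 0) = (15, 6)

6P = (15, 6)


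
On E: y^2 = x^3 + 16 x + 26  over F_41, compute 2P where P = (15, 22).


Doubling: s = (3 x1^2 + a) / (2 y1)
s = (3*15^2 + 16) / (2*22) mod 41 = 39
x3 = s^2 - 2 x1 mod 41 = 39^2 - 2*15 = 15
y3 = s (x1 - x3) - y1 mod 41 = 39 * (15 - 15) - 22 = 19

2P = (15, 19)


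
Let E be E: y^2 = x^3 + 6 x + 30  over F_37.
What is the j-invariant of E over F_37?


Delta = -16(4 a^3 + 27 b^2) mod 37 = 10
-1728 * (4 a)^3 = -1728 * (4*6)^3 mod 37 = 31
j = 31 * 10^(-1) mod 37 = 29

j = 29 (mod 37)


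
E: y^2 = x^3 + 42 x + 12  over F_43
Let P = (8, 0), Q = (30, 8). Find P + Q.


P != Q, so use the chord formula.
s = (y2 - y1) / (x2 - x1) = (8) / (22) mod 43 = 16
x3 = s^2 - x1 - x2 mod 43 = 16^2 - 8 - 30 = 3
y3 = s (x1 - x3) - y1 mod 43 = 16 * (8 - 3) - 0 = 37

P + Q = (3, 37)


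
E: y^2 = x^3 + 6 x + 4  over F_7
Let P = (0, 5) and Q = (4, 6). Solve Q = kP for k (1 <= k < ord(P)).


Enumerate multiples of P until we hit Q = (4, 6):
  1P = (0, 5)
  2P = (4, 1)
  3P = (4, 6)
Match found at i = 3.

k = 3


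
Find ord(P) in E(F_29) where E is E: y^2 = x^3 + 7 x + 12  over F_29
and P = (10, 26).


Compute successive multiples of P until we hit O:
  1P = (10, 26)
  2P = (13, 26)
  3P = (6, 3)
  4P = (8, 0)
  5P = (6, 26)
  6P = (13, 3)
  7P = (10, 3)
  8P = O

ord(P) = 8


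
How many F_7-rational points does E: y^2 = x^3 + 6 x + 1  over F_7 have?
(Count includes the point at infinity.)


For each x in F_7, count y with y^2 = x^3 + 6 x + 1 mod 7:
  x = 0: RHS = 1, y in [1, 6]  -> 2 point(s)
  x = 1: RHS = 1, y in [1, 6]  -> 2 point(s)
  x = 2: RHS = 0, y in [0]  -> 1 point(s)
  x = 3: RHS = 4, y in [2, 5]  -> 2 point(s)
  x = 5: RHS = 2, y in [3, 4]  -> 2 point(s)
  x = 6: RHS = 1, y in [1, 6]  -> 2 point(s)
Affine points: 11. Add the point at infinity: total = 12.

#E(F_7) = 12


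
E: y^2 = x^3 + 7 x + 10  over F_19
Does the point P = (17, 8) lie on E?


Check whether y^2 = x^3 + 7 x + 10 (mod 19) for (x, y) = (17, 8).
LHS: y^2 = 8^2 mod 19 = 7
RHS: x^3 + 7 x + 10 = 17^3 + 7*17 + 10 mod 19 = 7
LHS = RHS

Yes, on the curve


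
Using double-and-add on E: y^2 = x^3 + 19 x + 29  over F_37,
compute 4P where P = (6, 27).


k = 4 = 100_2 (binary, LSB first: 001)
Double-and-add from P = (6, 27):
  bit 0 = 0: acc unchanged = O
  bit 1 = 0: acc unchanged = O
  bit 2 = 1: acc = O + (36, 3) = (36, 3)

4P = (36, 3)


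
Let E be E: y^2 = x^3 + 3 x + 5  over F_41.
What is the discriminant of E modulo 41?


4 a^3 + 27 b^2 = 4*3^3 + 27*5^2 = 108 + 675 = 783
Delta = -16 * (783) = -12528
Delta mod 41 = 18

Delta = 18 (mod 41)


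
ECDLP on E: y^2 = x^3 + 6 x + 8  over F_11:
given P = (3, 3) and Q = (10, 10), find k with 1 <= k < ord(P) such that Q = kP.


Enumerate multiples of P until we hit Q = (10, 10):
  1P = (3, 3)
  2P = (5, 8)
  3P = (1, 2)
  4P = (10, 10)
Match found at i = 4.

k = 4


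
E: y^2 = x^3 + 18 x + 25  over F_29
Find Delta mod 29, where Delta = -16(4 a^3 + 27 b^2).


4 a^3 + 27 b^2 = 4*18^3 + 27*25^2 = 23328 + 16875 = 40203
Delta = -16 * (40203) = -643248
Delta mod 29 = 1

Delta = 1 (mod 29)


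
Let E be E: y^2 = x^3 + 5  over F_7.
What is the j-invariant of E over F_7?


Delta = -16(4 a^3 + 27 b^2) mod 7 = 1
-1728 * (4 a)^3 = -1728 * (4*0)^3 mod 7 = 0
j = 0 * 1^(-1) mod 7 = 0

j = 0 (mod 7)


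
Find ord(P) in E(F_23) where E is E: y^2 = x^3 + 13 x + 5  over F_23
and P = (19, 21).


Compute successive multiples of P until we hit O:
  1P = (19, 21)
  2P = (12, 16)
  3P = (8, 0)
  4P = (12, 7)
  5P = (19, 2)
  6P = O

ord(P) = 6


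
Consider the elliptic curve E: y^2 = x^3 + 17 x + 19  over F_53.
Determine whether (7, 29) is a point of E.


Check whether y^2 = x^3 + 17 x + 19 (mod 53) for (x, y) = (7, 29).
LHS: y^2 = 29^2 mod 53 = 46
RHS: x^3 + 17 x + 19 = 7^3 + 17*7 + 19 mod 53 = 4
LHS != RHS

No, not on the curve


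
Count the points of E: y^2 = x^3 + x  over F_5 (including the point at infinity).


For each x in F_5, count y with y^2 = x^3 + 1 x + 0 mod 5:
  x = 0: RHS = 0, y in [0]  -> 1 point(s)
  x = 2: RHS = 0, y in [0]  -> 1 point(s)
  x = 3: RHS = 0, y in [0]  -> 1 point(s)
Affine points: 3. Add the point at infinity: total = 4.

#E(F_5) = 4


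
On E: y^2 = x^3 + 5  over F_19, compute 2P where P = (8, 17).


Doubling: s = (3 x1^2 + a) / (2 y1)
s = (3*8^2 + 0) / (2*17) mod 19 = 9
x3 = s^2 - 2 x1 mod 19 = 9^2 - 2*8 = 8
y3 = s (x1 - x3) - y1 mod 19 = 9 * (8 - 8) - 17 = 2

2P = (8, 2)


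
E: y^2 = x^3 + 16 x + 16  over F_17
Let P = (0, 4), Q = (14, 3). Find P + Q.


P != Q, so use the chord formula.
s = (y2 - y1) / (x2 - x1) = (16) / (14) mod 17 = 6
x3 = s^2 - x1 - x2 mod 17 = 6^2 - 0 - 14 = 5
y3 = s (x1 - x3) - y1 mod 17 = 6 * (0 - 5) - 4 = 0

P + Q = (5, 0)


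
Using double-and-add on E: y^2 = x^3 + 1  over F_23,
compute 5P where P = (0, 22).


k = 5 = 101_2 (binary, LSB first: 101)
Double-and-add from P = (0, 22):
  bit 0 = 1: acc = O + (0, 22) = (0, 22)
  bit 1 = 0: acc unchanged = (0, 22)
  bit 2 = 1: acc = (0, 22) + (0, 22) = (0, 1)

5P = (0, 1)


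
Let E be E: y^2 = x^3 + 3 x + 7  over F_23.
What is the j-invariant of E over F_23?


Delta = -16(4 a^3 + 27 b^2) mod 23 = 12
-1728 * (4 a)^3 = -1728 * (4*3)^3 mod 23 = 14
j = 14 * 12^(-1) mod 23 = 5

j = 5 (mod 23)


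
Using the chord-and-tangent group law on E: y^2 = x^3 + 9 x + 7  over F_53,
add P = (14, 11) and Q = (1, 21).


P != Q, so use the chord formula.
s = (y2 - y1) / (x2 - x1) = (10) / (40) mod 53 = 40
x3 = s^2 - x1 - x2 mod 53 = 40^2 - 14 - 1 = 48
y3 = s (x1 - x3) - y1 mod 53 = 40 * (14 - 48) - 11 = 7

P + Q = (48, 7)


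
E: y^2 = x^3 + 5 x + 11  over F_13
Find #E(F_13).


For each x in F_13, count y with y^2 = x^3 + 5 x + 11 mod 13:
  x = 1: RHS = 4, y in [2, 11]  -> 2 point(s)
  x = 2: RHS = 3, y in [4, 9]  -> 2 point(s)
  x = 3: RHS = 1, y in [1, 12]  -> 2 point(s)
  x = 4: RHS = 4, y in [2, 11]  -> 2 point(s)
  x = 6: RHS = 10, y in [6, 7]  -> 2 point(s)
  x = 7: RHS = 12, y in [5, 8]  -> 2 point(s)
  x = 8: RHS = 4, y in [2, 11]  -> 2 point(s)
Affine points: 14. Add the point at infinity: total = 15.

#E(F_13) = 15


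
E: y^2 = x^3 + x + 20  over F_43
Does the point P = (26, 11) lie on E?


Check whether y^2 = x^3 + 1 x + 20 (mod 43) for (x, y) = (26, 11).
LHS: y^2 = 11^2 mod 43 = 35
RHS: x^3 + 1 x + 20 = 26^3 + 1*26 + 20 mod 43 = 35
LHS = RHS

Yes, on the curve


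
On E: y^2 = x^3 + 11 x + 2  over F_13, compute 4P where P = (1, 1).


k = 4 = 100_2 (binary, LSB first: 001)
Double-and-add from P = (1, 1):
  bit 0 = 0: acc unchanged = O
  bit 1 = 0: acc unchanged = O
  bit 2 = 1: acc = O + (1, 12) = (1, 12)

4P = (1, 12)


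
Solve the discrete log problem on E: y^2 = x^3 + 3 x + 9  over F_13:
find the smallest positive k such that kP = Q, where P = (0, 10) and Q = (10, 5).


Enumerate multiples of P until we hit Q = (10, 5):
  1P = (0, 10)
  2P = (10, 8)
  3P = (2, 6)
  4P = (2, 7)
  5P = (10, 5)
Match found at i = 5.

k = 5


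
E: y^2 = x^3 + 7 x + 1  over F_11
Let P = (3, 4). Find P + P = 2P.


Doubling: s = (3 x1^2 + a) / (2 y1)
s = (3*3^2 + 7) / (2*4) mod 11 = 7
x3 = s^2 - 2 x1 mod 11 = 7^2 - 2*3 = 10
y3 = s (x1 - x3) - y1 mod 11 = 7 * (3 - 10) - 4 = 2

2P = (10, 2)


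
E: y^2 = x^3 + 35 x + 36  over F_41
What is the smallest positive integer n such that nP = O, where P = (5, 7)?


Compute successive multiples of P until we hit O:
  1P = (5, 7)
  2P = (35, 15)
  3P = (10, 19)
  4P = (17, 38)
  5P = (14, 21)
  6P = (31, 30)
  7P = (13, 8)
  8P = (7, 3)
  ... (continuing to 26P)
  26P = O

ord(P) = 26


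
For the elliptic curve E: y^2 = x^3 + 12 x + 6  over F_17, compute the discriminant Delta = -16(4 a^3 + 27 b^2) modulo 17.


4 a^3 + 27 b^2 = 4*12^3 + 27*6^2 = 6912 + 972 = 7884
Delta = -16 * (7884) = -126144
Delta mod 17 = 13

Delta = 13 (mod 17)


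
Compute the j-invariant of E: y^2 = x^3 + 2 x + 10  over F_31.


Delta = -16(4 a^3 + 27 b^2) mod 31 = 29
-1728 * (4 a)^3 = -1728 * (4*2)^3 mod 31 = 4
j = 4 * 29^(-1) mod 31 = 29

j = 29 (mod 31)


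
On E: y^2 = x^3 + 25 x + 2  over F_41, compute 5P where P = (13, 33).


k = 5 = 101_2 (binary, LSB first: 101)
Double-and-add from P = (13, 33):
  bit 0 = 1: acc = O + (13, 33) = (13, 33)
  bit 1 = 0: acc unchanged = (13, 33)
  bit 2 = 1: acc = (13, 33) + (37, 24) = (11, 38)

5P = (11, 38)


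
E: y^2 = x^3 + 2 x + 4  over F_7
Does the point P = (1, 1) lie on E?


Check whether y^2 = x^3 + 2 x + 4 (mod 7) for (x, y) = (1, 1).
LHS: y^2 = 1^2 mod 7 = 1
RHS: x^3 + 2 x + 4 = 1^3 + 2*1 + 4 mod 7 = 0
LHS != RHS

No, not on the curve


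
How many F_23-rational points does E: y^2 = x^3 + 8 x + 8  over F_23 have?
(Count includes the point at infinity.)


For each x in F_23, count y with y^2 = x^3 + 8 x + 8 mod 23:
  x = 0: RHS = 8, y in [10, 13]  -> 2 point(s)
  x = 2: RHS = 9, y in [3, 20]  -> 2 point(s)
  x = 3: RHS = 13, y in [6, 17]  -> 2 point(s)
  x = 4: RHS = 12, y in [9, 14]  -> 2 point(s)
  x = 5: RHS = 12, y in [9, 14]  -> 2 point(s)
  x = 7: RHS = 16, y in [4, 19]  -> 2 point(s)
  x = 8: RHS = 9, y in [3, 20]  -> 2 point(s)
  x = 9: RHS = 4, y in [2, 21]  -> 2 point(s)
  x = 11: RHS = 1, y in [1, 22]  -> 2 point(s)
  x = 13: RHS = 9, y in [3, 20]  -> 2 point(s)
  x = 14: RHS = 12, y in [9, 14]  -> 2 point(s)
  x = 16: RHS = 0, y in [0]  -> 1 point(s)
  x = 18: RHS = 4, y in [2, 21]  -> 2 point(s)
  x = 19: RHS = 4, y in [2, 21]  -> 2 point(s)
  x = 20: RHS = 3, y in [7, 16]  -> 2 point(s)
Affine points: 29. Add the point at infinity: total = 30.

#E(F_23) = 30


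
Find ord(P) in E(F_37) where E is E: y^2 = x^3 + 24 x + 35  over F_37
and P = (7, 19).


Compute successive multiples of P until we hit O:
  1P = (7, 19)
  2P = (34, 26)
  3P = (5, 24)
  4P = (22, 0)
  5P = (5, 13)
  6P = (34, 11)
  7P = (7, 18)
  8P = O

ord(P) = 8


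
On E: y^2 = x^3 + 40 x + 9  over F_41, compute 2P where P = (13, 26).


Doubling: s = (3 x1^2 + a) / (2 y1)
s = (3*13^2 + 40) / (2*26) mod 41 = 5
x3 = s^2 - 2 x1 mod 41 = 5^2 - 2*13 = 40
y3 = s (x1 - x3) - y1 mod 41 = 5 * (13 - 40) - 26 = 3

2P = (40, 3)


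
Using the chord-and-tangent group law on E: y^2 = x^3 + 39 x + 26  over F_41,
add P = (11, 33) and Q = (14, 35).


P != Q, so use the chord formula.
s = (y2 - y1) / (x2 - x1) = (2) / (3) mod 41 = 28
x3 = s^2 - x1 - x2 mod 41 = 28^2 - 11 - 14 = 21
y3 = s (x1 - x3) - y1 mod 41 = 28 * (11 - 21) - 33 = 15

P + Q = (21, 15)


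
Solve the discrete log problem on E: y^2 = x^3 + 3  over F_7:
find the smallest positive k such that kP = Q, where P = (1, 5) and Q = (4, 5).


Enumerate multiples of P until we hit Q = (4, 5):
  1P = (1, 5)
  2P = (6, 4)
  3P = (2, 5)
  4P = (4, 2)
  5P = (3, 4)
  6P = (5, 4)
  7P = (5, 3)
  8P = (3, 3)
  9P = (4, 5)
Match found at i = 9.

k = 9


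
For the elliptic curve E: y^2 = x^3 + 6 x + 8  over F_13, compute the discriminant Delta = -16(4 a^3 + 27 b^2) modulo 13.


4 a^3 + 27 b^2 = 4*6^3 + 27*8^2 = 864 + 1728 = 2592
Delta = -16 * (2592) = -41472
Delta mod 13 = 11

Delta = 11 (mod 13)


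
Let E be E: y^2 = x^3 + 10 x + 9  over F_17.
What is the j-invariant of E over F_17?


Delta = -16(4 a^3 + 27 b^2) mod 17 = 16
-1728 * (4 a)^3 = -1728 * (4*10)^3 mod 17 = 4
j = 4 * 16^(-1) mod 17 = 13

j = 13 (mod 17)


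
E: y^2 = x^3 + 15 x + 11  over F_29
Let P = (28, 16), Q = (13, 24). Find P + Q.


P != Q, so use the chord formula.
s = (y2 - y1) / (x2 - x1) = (8) / (14) mod 29 = 13
x3 = s^2 - x1 - x2 mod 29 = 13^2 - 28 - 13 = 12
y3 = s (x1 - x3) - y1 mod 29 = 13 * (28 - 12) - 16 = 18

P + Q = (12, 18)


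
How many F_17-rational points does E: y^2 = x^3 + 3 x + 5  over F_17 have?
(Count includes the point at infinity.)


For each x in F_17, count y with y^2 = x^3 + 3 x + 5 mod 17:
  x = 1: RHS = 9, y in [3, 14]  -> 2 point(s)
  x = 2: RHS = 2, y in [6, 11]  -> 2 point(s)
  x = 4: RHS = 13, y in [8, 9]  -> 2 point(s)
  x = 5: RHS = 9, y in [3, 14]  -> 2 point(s)
  x = 6: RHS = 1, y in [1, 16]  -> 2 point(s)
  x = 9: RHS = 13, y in [8, 9]  -> 2 point(s)
  x = 10: RHS = 15, y in [7, 10]  -> 2 point(s)
  x = 11: RHS = 9, y in [3, 14]  -> 2 point(s)
  x = 12: RHS = 1, y in [1, 16]  -> 2 point(s)
  x = 15: RHS = 8, y in [5, 12]  -> 2 point(s)
  x = 16: RHS = 1, y in [1, 16]  -> 2 point(s)
Affine points: 22. Add the point at infinity: total = 23.

#E(F_17) = 23


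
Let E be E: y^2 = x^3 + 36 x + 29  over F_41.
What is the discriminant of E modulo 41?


4 a^3 + 27 b^2 = 4*36^3 + 27*29^2 = 186624 + 22707 = 209331
Delta = -16 * (209331) = -3349296
Delta mod 41 = 35

Delta = 35 (mod 41)


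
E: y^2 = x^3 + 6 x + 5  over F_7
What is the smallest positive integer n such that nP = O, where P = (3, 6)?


Compute successive multiples of P until we hit O:
  1P = (3, 6)
  2P = (2, 2)
  3P = (4, 4)
  4P = (4, 3)
  5P = (2, 5)
  6P = (3, 1)
  7P = O

ord(P) = 7


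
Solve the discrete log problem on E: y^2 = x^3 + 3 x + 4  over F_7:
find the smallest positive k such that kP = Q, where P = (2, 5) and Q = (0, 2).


Enumerate multiples of P until we hit Q = (0, 2):
  1P = (2, 5)
  2P = (0, 5)
  3P = (5, 2)
  4P = (1, 1)
  5P = (6, 0)
  6P = (1, 6)
  7P = (5, 5)
  8P = (0, 2)
Match found at i = 8.

k = 8


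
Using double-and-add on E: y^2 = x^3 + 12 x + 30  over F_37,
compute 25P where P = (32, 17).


k = 25 = 11001_2 (binary, LSB first: 10011)
Double-and-add from P = (32, 17):
  bit 0 = 1: acc = O + (32, 17) = (32, 17)
  bit 1 = 0: acc unchanged = (32, 17)
  bit 2 = 0: acc unchanged = (32, 17)
  bit 3 = 1: acc = (32, 17) + (9, 4) = (8, 3)
  bit 4 = 1: acc = (8, 3) + (10, 15) = (18, 11)

25P = (18, 11)


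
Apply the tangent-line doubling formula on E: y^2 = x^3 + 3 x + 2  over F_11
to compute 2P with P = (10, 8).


Doubling: s = (3 x1^2 + a) / (2 y1)
s = (3*10^2 + 3) / (2*8) mod 11 = 10
x3 = s^2 - 2 x1 mod 11 = 10^2 - 2*10 = 3
y3 = s (x1 - x3) - y1 mod 11 = 10 * (10 - 3) - 8 = 7

2P = (3, 7)


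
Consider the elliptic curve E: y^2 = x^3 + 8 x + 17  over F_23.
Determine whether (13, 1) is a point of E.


Check whether y^2 = x^3 + 8 x + 17 (mod 23) for (x, y) = (13, 1).
LHS: y^2 = 1^2 mod 23 = 1
RHS: x^3 + 8 x + 17 = 13^3 + 8*13 + 17 mod 23 = 18
LHS != RHS

No, not on the curve


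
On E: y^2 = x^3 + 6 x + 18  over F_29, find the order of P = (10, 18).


Compute successive multiples of P until we hit O:
  1P = (10, 18)
  2P = (16, 18)
  3P = (3, 11)
  4P = (17, 4)
  5P = (6, 3)
  6P = (18, 10)
  7P = (2, 3)
  8P = (11, 20)
  ... (continuing to 27P)
  27P = O

ord(P) = 27


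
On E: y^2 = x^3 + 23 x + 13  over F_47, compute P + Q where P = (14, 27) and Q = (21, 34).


P != Q, so use the chord formula.
s = (y2 - y1) / (x2 - x1) = (7) / (7) mod 47 = 1
x3 = s^2 - x1 - x2 mod 47 = 1^2 - 14 - 21 = 13
y3 = s (x1 - x3) - y1 mod 47 = 1 * (14 - 13) - 27 = 21

P + Q = (13, 21)


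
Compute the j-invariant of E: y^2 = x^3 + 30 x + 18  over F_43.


Delta = -16(4 a^3 + 27 b^2) mod 43 = 38
-1728 * (4 a)^3 = -1728 * (4*30)^3 mod 43 = 27
j = 27 * 38^(-1) mod 43 = 29

j = 29 (mod 43)


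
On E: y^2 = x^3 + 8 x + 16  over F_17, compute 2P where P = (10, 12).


Doubling: s = (3 x1^2 + a) / (2 y1)
s = (3*10^2 + 8) / (2*12) mod 17 = 10
x3 = s^2 - 2 x1 mod 17 = 10^2 - 2*10 = 12
y3 = s (x1 - x3) - y1 mod 17 = 10 * (10 - 12) - 12 = 2

2P = (12, 2)


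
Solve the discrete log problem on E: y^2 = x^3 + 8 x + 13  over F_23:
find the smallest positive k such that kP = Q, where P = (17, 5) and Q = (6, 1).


Enumerate multiples of P until we hit Q = (6, 1):
  1P = (17, 5)
  2P = (15, 9)
  3P = (18, 20)
  4P = (6, 22)
  5P = (6, 1)
Match found at i = 5.

k = 5


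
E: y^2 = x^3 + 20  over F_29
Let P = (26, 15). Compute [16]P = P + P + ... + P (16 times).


k = 16 = 10000_2 (binary, LSB first: 00001)
Double-and-add from P = (26, 15):
  bit 0 = 0: acc unchanged = O
  bit 1 = 0: acc unchanged = O
  bit 2 = 0: acc unchanged = O
  bit 3 = 0: acc unchanged = O
  bit 4 = 1: acc = O + (21, 1) = (21, 1)

16P = (21, 1)


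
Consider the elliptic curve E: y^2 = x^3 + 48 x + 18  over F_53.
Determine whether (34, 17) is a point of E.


Check whether y^2 = x^3 + 48 x + 18 (mod 53) for (x, y) = (34, 17).
LHS: y^2 = 17^2 mod 53 = 24
RHS: x^3 + 48 x + 18 = 34^3 + 48*34 + 18 mod 53 = 38
LHS != RHS

No, not on the curve


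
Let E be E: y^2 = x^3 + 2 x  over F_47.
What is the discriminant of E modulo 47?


4 a^3 + 27 b^2 = 4*2^3 + 27*0^2 = 32 + 0 = 32
Delta = -16 * (32) = -512
Delta mod 47 = 5

Delta = 5 (mod 47)


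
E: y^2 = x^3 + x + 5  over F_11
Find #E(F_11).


For each x in F_11, count y with y^2 = x^3 + 1 x + 5 mod 11:
  x = 0: RHS = 5, y in [4, 7]  -> 2 point(s)
  x = 2: RHS = 4, y in [2, 9]  -> 2 point(s)
  x = 5: RHS = 3, y in [5, 6]  -> 2 point(s)
  x = 7: RHS = 3, y in [5, 6]  -> 2 point(s)
  x = 10: RHS = 3, y in [5, 6]  -> 2 point(s)
Affine points: 10. Add the point at infinity: total = 11.

#E(F_11) = 11


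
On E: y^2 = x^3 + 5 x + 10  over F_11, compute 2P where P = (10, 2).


Doubling: s = (3 x1^2 + a) / (2 y1)
s = (3*10^2 + 5) / (2*2) mod 11 = 2
x3 = s^2 - 2 x1 mod 11 = 2^2 - 2*10 = 6
y3 = s (x1 - x3) - y1 mod 11 = 2 * (10 - 6) - 2 = 6

2P = (6, 6)


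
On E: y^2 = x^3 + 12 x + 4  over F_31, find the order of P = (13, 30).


Compute successive multiples of P until we hit O:
  1P = (13, 30)
  2P = (21, 0)
  3P = (13, 1)
  4P = O

ord(P) = 4


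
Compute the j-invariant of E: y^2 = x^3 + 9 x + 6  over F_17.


Delta = -16(4 a^3 + 27 b^2) mod 17 = 12
-1728 * (4 a)^3 = -1728 * (4*9)^3 mod 17 = 14
j = 14 * 12^(-1) mod 17 = 4

j = 4 (mod 17)


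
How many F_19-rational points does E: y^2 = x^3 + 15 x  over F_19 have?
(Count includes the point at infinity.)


For each x in F_19, count y with y^2 = x^3 + 15 x + 0 mod 19:
  x = 0: RHS = 0, y in [0]  -> 1 point(s)
  x = 1: RHS = 16, y in [4, 15]  -> 2 point(s)
  x = 2: RHS = 0, y in [0]  -> 1 point(s)
  x = 7: RHS = 11, y in [7, 12]  -> 2 point(s)
  x = 8: RHS = 5, y in [9, 10]  -> 2 point(s)
  x = 9: RHS = 9, y in [3, 16]  -> 2 point(s)
  x = 13: RHS = 17, y in [6, 13]  -> 2 point(s)
  x = 14: RHS = 9, y in [3, 16]  -> 2 point(s)
  x = 15: RHS = 9, y in [3, 16]  -> 2 point(s)
  x = 16: RHS = 4, y in [2, 17]  -> 2 point(s)
  x = 17: RHS = 0, y in [0]  -> 1 point(s)
Affine points: 19. Add the point at infinity: total = 20.

#E(F_19) = 20


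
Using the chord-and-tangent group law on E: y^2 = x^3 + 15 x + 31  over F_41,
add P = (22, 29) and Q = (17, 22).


P != Q, so use the chord formula.
s = (y2 - y1) / (x2 - x1) = (34) / (36) mod 41 = 26
x3 = s^2 - x1 - x2 mod 41 = 26^2 - 22 - 17 = 22
y3 = s (x1 - x3) - y1 mod 41 = 26 * (22 - 22) - 29 = 12

P + Q = (22, 12)


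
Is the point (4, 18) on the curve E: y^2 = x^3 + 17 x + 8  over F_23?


Check whether y^2 = x^3 + 17 x + 8 (mod 23) for (x, y) = (4, 18).
LHS: y^2 = 18^2 mod 23 = 2
RHS: x^3 + 17 x + 8 = 4^3 + 17*4 + 8 mod 23 = 2
LHS = RHS

Yes, on the curve


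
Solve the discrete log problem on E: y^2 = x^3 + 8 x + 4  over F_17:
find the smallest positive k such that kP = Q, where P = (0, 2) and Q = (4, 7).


Enumerate multiples of P until we hit Q = (4, 7):
  1P = (0, 2)
  2P = (4, 7)
Match found at i = 2.

k = 2


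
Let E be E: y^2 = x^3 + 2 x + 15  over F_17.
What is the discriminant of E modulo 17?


4 a^3 + 27 b^2 = 4*2^3 + 27*15^2 = 32 + 6075 = 6107
Delta = -16 * (6107) = -97712
Delta mod 17 = 4

Delta = 4 (mod 17)
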